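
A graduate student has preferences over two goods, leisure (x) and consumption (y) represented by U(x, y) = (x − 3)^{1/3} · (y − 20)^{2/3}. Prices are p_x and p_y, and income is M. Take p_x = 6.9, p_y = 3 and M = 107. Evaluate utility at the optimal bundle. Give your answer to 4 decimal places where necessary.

V = 3.5142

Discretionary income = 107 − 3·6.9 − 20·3 = 26.3; x* = 3 + 1/3·26.3/6.9 = 4.2705; y* = 20 + 2/3·26.3/3 = 25.8444.
Utility at the optimum: U(4.2705, 25.8444) = 3.5142.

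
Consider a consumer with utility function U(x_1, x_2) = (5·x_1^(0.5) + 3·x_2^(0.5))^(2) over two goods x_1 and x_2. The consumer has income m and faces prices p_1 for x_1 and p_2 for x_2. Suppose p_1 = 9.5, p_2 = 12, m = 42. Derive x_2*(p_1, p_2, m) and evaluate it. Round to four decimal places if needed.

From the CES first-order condition, (5/3)·(x_2/x_1)^(0.5) = p_1/p_2.
Solve for the ratio: x_2/x_1 = [(3/5)·p_1/p_2]^(2).
With the ratio pinned down, the budget gives x_1* = m/(p_1 + p_2·(x_2/x_1)) and x_2* = (x_2/x_1)·x_1*.
Numerically x_2/x_1 = 0.225625, so x_1* = 42/(9.5 + 12·0.225625) = 3.4405 and x_2* = 0.225625·3.4405 = 0.7763.

x_2* = 0.7763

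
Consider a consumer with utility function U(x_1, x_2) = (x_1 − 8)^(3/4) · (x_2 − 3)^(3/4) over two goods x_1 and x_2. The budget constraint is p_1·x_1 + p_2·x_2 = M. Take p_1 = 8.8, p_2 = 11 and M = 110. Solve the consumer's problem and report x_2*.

Let x_1' = x_1−8, x_2' = x_2−3. MRS = x_2'/x_1' = p_1/p_2.
After buying the subsistence bundle (8, 3), a share 0.5 of the remaining income goes to x_1: x_1* = 8 + 0.5·(M − 8p_1 − 3p_2)/p_1.
Discretionary income = 110 − 8·8.8 − 3·11 = 6.6; x_2* = 3 + 0.5·6.6/11 = 3.3.

x_2* = 3.3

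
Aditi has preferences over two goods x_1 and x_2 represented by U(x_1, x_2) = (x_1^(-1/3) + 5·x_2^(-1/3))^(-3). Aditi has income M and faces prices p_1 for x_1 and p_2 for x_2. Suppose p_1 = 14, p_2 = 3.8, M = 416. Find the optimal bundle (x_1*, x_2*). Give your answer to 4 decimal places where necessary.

Substitute x_2 = (x_2/x_1)·x_1 into the budget: x_1* = M/(p_1 + p_2·(x_2/x_1)).
Numerically x_2/x_1 = 8.891721, so x_1* = 416/(14 + 3.8·8.891721) = 8.705 and x_2* = 8.891721·8.705 = 77.4026.

x_1* = 8.705, x_2* = 77.4026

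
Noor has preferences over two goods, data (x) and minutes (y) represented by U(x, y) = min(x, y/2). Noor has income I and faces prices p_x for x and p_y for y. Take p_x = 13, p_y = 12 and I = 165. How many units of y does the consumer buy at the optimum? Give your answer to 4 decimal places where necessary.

y* = 8.9189

Leontief preferences: the optimum is at the kink where x/1 = y/2, i.e. y = 2·x.
Budget: p_x·x + p_y·2·x = I, so (p_x + 2·p_y)·x = I.
Demand: x*(p_x,p_y,I) = I/(p_x + 2·p_y), y* = 2·I/(p_x + 2·p_y).
Here 13 + 2·12 = 37, giving y* = 8.9189.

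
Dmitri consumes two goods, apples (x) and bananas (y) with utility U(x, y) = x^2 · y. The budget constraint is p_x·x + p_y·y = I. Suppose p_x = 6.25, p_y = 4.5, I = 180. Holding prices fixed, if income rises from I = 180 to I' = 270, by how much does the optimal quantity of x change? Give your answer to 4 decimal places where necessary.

Δx* = 9.6

At p_x=6.25, p_y=4.5, I=180: x* = 2/3·180/6.25 = 19.2.
At I' = 270: x* = 28.8. Change: 28.8 − 19.2 = 9.6.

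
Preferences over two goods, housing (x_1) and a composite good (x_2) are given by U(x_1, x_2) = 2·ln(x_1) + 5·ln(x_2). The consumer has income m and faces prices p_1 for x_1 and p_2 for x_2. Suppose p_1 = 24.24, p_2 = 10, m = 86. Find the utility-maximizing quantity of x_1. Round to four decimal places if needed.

x_1* = 1.0137

The MRS is (2/5)·x_2/x_1. Set MRS = p_1/p_2.
So 2·p_2·x_2 = 5·p_1·x_1; combined with the budget, a share 2/7 of income goes to x_1.
Demand: x_1*(p_1,p_2,m) = 2/7·m/p_1 and x_2* = 5/7·m/p_2.
At p_1=24.24, p_2=10, m=86: x_1* = 2/7·86/24.24 = 1.0137.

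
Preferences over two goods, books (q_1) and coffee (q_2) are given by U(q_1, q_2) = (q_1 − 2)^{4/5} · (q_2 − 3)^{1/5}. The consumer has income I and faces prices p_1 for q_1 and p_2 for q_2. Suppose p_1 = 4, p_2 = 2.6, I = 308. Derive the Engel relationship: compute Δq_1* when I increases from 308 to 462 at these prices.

Δq_1* = 30.8

This is Cobb-Douglas in (q_1−2, q_2−3): tangency gives 0.8·p_2·(q_2−3) = 0.2·p_1·(q_1−2).
After buying the subsistence bundle (2, 3), a share 0.8 of the remaining income goes to q_1: q_1* = 2 + 0.8·(I − 2p_1 − 3p_2)/p_1.
Discretionary income = 308 − 2·4 − 3·2.6 = 292.2; q_1* = 2 + 0.8·292.2/4 = 60.44.
At I' = 462: q_1* = 91.24. Change: 91.24 − 60.44 = 30.8.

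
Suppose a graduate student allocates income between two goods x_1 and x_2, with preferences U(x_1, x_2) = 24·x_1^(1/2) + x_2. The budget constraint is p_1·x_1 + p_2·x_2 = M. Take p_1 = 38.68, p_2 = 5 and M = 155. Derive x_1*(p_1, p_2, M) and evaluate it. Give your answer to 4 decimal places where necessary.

x_1* = 2.4062

Utility is quasi-linear in x_2; the FOC for x_1 is 12/√x_1 = p_1/p_2.
Solve: √x_1 = 12·p_2/p_1, so x_1*(p_1,p_2) = (12·p_2/p_1)², and x_2* = (M − p_1·x_1*)/p_2.
Plugging in: x_1* = (12·5/38.68)² = 2.4062.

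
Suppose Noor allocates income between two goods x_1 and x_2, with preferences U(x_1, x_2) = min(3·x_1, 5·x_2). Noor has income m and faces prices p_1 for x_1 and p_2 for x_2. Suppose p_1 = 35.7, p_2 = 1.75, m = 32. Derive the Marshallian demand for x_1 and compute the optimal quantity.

Here 5·35.7 + 3·1.75 = 183.75, giving x_1* = 0.8707.

x_1* = 0.8707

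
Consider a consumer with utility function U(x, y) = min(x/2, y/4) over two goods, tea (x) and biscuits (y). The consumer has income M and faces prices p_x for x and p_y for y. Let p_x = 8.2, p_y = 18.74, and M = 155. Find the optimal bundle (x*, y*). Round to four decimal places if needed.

With perfect complements, no substitution: consume in ratio x:y = 2:4.
Budget: p_x·x + p_y·2·x = M, so (2·p_x + 4·p_y)·x = 2·M.
Demand: x*(p_x,p_y,M) = 2·M/(2·p_x + 4·p_y), y* = 4·M/(2·p_x + 4·p_y).
Here 2·8.2 + 4·18.74 = 91.36, giving x* = 3.3932 and y* = 6.7863.

x* = 3.3932, y* = 6.7863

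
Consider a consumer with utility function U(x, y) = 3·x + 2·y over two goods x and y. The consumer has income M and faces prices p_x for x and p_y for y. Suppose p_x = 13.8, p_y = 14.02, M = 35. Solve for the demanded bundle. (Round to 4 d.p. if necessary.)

x* = 2.5362, y* = 0

Perfect substitutes: compare marginal utility per dollar. 3/p_x vs 2/p_y → 0.2174 vs 0.1427.
x gives more utility per dollar, so spend all income on x: x* = M/p_x, y* = 0.
Numerically: x* = 2.5362, y* = 0.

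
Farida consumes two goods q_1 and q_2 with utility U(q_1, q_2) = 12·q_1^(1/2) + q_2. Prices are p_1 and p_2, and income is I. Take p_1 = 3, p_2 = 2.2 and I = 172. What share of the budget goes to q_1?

share on q_1 = 0.3377

MU_q_1 = 6/√q_1, MU_q_2 = 1. Tangency: 6/√q_1 = p_1/p_2.
Thus q_1* = (6·p_2/p_1)² — independent of I — with the rest of income spent on q_2.
Plugging in: q_1* = (6·2.2/3)² = 19.36, q_2* = 51.7818.
Expenditure on q_1: 3·19.36 = 58.08; share = 0.3377.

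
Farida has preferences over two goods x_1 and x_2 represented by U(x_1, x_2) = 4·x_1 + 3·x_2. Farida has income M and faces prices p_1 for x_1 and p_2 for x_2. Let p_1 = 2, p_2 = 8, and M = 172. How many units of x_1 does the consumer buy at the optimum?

Perfect substitutes: compare marginal utility per dollar. 4/p_1 vs 3/p_2 → 2 vs 0.375.
x_1 gives more utility per dollar, so spend all income on x_1: x_1* = M/p_1, x_2* = 0.
Numerically: x_1* = 86, x_2* = 0.

x_1* = 86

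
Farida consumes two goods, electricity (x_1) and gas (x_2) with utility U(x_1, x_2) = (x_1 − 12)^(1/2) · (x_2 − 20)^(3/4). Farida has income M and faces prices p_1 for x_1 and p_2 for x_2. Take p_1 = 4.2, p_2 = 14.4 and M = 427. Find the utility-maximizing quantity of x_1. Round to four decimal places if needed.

This is Cobb-Douglas in (x_1−12, x_2−20): tangency gives 0.5·p_2·(x_2−20) = 0.75·p_1·(x_1−12).
Substituting into the budget: x_1* = 12 + 0.4·(M − 12·p_1 − 20·p_2)/p_1, and x_2* = 20 + 0.6·(…)/p_2.
Discretionary income = 427 − 12·4.2 − 20·14.4 = 88.6; x_1* = 12 + 0.4·88.6/4.2 = 20.4381.

x_1* = 20.4381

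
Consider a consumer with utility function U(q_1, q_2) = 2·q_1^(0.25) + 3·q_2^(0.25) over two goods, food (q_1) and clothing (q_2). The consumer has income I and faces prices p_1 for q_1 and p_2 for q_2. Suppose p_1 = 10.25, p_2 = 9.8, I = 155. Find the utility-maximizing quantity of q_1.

From the CES first-order condition, (2/3)·(q_2/q_1)^(0.75) = p_1/p_2.
Hence q_2/q_1 = ((3/2)·p_1/p_2)^(1/(0.75)), i.e. raised to the 4/3 power.
With the ratio pinned down, the budget gives q_1* = I/(p_1 + p_2·(q_2/q_1)) and q_2* = (q_2/q_1)·q_1*.
Numerically q_2/q_1 = 1.822995, so q_1* = 155/(10.25 + 9.8·1.822995) = 5.513.

q_1* = 5.513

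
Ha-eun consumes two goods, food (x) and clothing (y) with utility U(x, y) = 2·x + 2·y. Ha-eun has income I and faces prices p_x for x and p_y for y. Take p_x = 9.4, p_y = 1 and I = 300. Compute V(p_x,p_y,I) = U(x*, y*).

V = 600

y gives more utility per dollar, so spend all income on y: y* = I/p_y, x* = 0.
Numerically: x* = 0, y* = 300.
Utility at the optimum: U(0, 300) = 600.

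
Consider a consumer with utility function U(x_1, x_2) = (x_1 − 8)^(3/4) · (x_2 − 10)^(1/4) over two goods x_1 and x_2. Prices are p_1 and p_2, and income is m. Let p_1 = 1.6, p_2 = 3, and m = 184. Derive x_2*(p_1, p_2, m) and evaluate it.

x_2* = 21.7667

MRS = 3·(x_2−10)/(x_1−8). Tangency with p_1/p_2 gives x_2−10 = (1/3)·(p_1/p_2)·(x_1−8).
Substituting into the budget: x_1* = 8 + 0.75·(m − 8·p_1 − 10·p_2)/p_1, and x_2* = 10 + 0.25·(…)/p_2.
Discretionary income = 184 − 8·1.6 − 10·3 = 141.2; x_2* = 10 + 0.25·141.2/3 = 21.7667.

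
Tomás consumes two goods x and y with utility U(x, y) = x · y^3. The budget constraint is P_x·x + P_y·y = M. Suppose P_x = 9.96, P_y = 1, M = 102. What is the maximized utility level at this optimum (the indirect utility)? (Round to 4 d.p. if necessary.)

MU_x/MU_y = (y)/(3·x); tangency sets this equal to P_x/P_y.
So P_y·y = 3·P_x·x; combined with the budget, a share 0.25 of income goes to x.
Demand: x*(P_x,P_y,M) = 0.25·M/P_x and y* = 0.75·M/P_y.
At P_x=9.96, P_y=1, M=102: x* = 0.25·102/9.96 = 2.5602, y* = 76.5.
Utility at the optimum: U(2.5602, 76.5) = 1146212.5188.

V = 1146212.5188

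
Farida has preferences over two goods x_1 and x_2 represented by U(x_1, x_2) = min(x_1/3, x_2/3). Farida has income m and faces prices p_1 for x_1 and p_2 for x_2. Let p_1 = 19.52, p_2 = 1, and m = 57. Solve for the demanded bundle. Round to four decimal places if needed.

x_1* = 2.7778, x_2* = 2.7778

With perfect complements, no substitution: consume in ratio x_1:x_2 = 3:3.
Budget: p_1·x_1 + p_2·x_1 = m, so (3·p_1 + 3·p_2)·x_1 = 3·m.
Demand: x_1*(p_1,p_2,m) = 3·m/(3·p_1 + 3·p_2), x_2* = 3·m/(3·p_1 + 3·p_2).
Here 3·19.52 + 3·1 = 61.56, giving x_1* = 2.7778 and x_2* = 2.7778.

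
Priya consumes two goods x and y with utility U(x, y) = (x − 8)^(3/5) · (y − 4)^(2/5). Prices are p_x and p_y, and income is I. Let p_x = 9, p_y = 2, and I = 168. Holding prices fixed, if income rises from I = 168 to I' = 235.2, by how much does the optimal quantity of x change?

Δx* = 4.48

MRS = (3/2)·(y−4)/(x−8). Tangency with p_x/p_y gives y−4 = (2/3)·(p_x/p_y)·(x−8).
Substituting into the budget: x* = 8 + 0.6·(I − 8·p_x − 4·p_y)/p_x, and y* = 4 + 0.4·(…)/p_y.
Discretionary income = 168 − 8·9 − 4·2 = 88; x* = 8 + 0.6·88/9 = 13.8667.
At I' = 235.2: x* = 18.3467. Change: 18.3467 − 13.8667 = 4.48.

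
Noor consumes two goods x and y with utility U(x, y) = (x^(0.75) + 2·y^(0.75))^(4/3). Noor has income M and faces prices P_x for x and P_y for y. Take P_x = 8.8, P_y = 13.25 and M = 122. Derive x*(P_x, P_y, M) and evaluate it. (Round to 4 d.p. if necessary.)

MRS = MU_x/MU_y = (1/2)·(y/x)^(0.25). Set equal to P_x/P_y.
Hence y/x = (2·P_x/P_y)^(1/(0.25)), i.e. raised to the 4 power.
With the ratio pinned down, the budget gives x* = M/(P_x + P_y·(y/x)) and y* = (y/x)·x*.
Numerically y/x = 3.113058, so x* = 122/(8.8 + 13.25·3.113058) = 2.4377.

x* = 2.4377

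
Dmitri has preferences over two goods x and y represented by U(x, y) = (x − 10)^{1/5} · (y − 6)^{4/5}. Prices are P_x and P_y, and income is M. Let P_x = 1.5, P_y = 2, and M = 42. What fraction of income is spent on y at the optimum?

Let x' = x−10, y' = y−6. MRS = (1/4)·y'/x' = P_x/P_y.
After buying the subsistence bundle (10, 6), a share 0.2 of the remaining income goes to x: x* = 10 + 0.2·(M − 10P_x − 6P_y)/P_x.
Discretionary income = 42 − 10·1.5 − 6·2 = 15; x* = 10 + 0.2·15/1.5 = 12; y* = 6 + 0.8·15/2 = 12.
Expenditure on y: 2·12 = 24; share = 0.5714.

share on y = 0.5714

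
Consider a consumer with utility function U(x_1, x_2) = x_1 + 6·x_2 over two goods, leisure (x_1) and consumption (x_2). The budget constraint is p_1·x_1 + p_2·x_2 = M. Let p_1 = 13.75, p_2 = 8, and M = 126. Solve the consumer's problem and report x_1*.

x_1* = 0

x_2 gives more utility per dollar, so spend all income on x_2: x_2* = M/p_2, x_1* = 0.
Numerically: x_1* = 0, x_2* = 15.75.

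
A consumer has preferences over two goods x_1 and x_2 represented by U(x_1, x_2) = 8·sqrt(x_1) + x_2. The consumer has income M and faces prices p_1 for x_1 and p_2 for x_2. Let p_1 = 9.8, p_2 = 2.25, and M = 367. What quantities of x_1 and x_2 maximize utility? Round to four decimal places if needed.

Set MRS = p_1/p_2: 4·x_1^(−1/2) = p_1/p_2.
Thus x_1* = (4·p_2/p_1)² — independent of M — with the rest of income spent on x_2.
Plugging in: x_1* = (4·2.25/9.8)² = 0.8434, x_2* = 159.4376.

x_1* = 0.8434, x_2* = 159.4376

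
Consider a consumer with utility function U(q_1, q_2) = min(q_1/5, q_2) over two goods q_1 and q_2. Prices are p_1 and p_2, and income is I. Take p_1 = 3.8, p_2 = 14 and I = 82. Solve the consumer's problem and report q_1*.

q_1* = 12.4242

Demand: q_1*(p_1,p_2,I) = 5·I/(5·p_1 + p_2), q_2* = I/(5·p_1 + p_2).
Here 5·3.8 + 14 = 33, giving q_1* = 12.4242.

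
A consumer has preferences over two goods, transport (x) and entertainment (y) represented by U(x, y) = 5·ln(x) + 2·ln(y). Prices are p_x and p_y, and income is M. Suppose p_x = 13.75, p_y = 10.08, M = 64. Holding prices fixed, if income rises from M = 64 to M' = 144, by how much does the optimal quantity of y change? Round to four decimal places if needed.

Δy* = 2.2676

Demand: x*(p_x,p_y,M) = 5/7·M/p_x and y* = 2/7·M/p_y.
At p_x=13.75, p_y=10.08, M=64: y* = 2/7·64/10.08 = 1.8141.
At M' = 144: y* = 4.0816. Change: 4.0816 − 1.8141 = 2.2676.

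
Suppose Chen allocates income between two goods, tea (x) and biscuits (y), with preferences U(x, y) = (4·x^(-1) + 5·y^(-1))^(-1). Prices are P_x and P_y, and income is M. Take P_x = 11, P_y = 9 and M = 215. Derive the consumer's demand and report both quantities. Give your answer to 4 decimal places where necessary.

x* = 9.7178, y* = 12.0116

Substitute y = (y/x)·x into the budget: x* = M/(P_x + P_y·(y/x)).
Numerically y/x = 1.236033, so x* = 215/(11 + 9·1.236033) = 9.7178 and y* = 1.236033·9.7178 = 12.0116.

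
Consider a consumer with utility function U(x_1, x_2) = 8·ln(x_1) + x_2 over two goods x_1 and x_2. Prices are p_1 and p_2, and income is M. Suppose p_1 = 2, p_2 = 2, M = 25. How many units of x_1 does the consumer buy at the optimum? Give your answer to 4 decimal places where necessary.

x_1* = 8

MU_x_1 = 8/x_1, MU_x_2 = 1. Tangency: 8/x_1 = p_1/p_2.
So x_1*(p_1,p_2) = 8·p_2/p_1, independent of income; and x_2* = (M − 8·p_2)/p_2.
At the given prices: x_1* = 8·2/2 = 8.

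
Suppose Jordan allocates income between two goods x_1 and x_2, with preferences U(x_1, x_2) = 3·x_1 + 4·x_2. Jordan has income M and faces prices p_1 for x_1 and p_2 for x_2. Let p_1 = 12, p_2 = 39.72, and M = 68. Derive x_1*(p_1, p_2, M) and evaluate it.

Linear utility — the consumer picks whichever good has higher MU/price: 3/12 = 0.25 vs 4/39.72 = 0.1007.
x_1 gives more utility per dollar, so spend all income on x_1: x_1* = M/p_1, x_2* = 0.
Numerically: x_1* = 5.6667, x_2* = 0.

x_1* = 5.6667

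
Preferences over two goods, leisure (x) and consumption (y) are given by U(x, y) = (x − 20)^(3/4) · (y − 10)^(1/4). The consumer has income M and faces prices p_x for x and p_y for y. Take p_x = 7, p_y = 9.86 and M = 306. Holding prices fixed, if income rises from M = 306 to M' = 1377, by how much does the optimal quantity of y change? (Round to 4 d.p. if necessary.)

MRS = 3·(y−10)/(x−20). Tangency with p_x/p_y gives y−10 = (1/3)·(p_x/p_y)·(x−20).
After buying the subsistence bundle (20, 10), a share 0.75 of the remaining income goes to x: x* = 20 + 0.75·(M − 20p_x − 10p_y)/p_x.
Discretionary income = 306 − 20·7 − 10·9.86 = 67.4; y* = 10 + 0.25·67.4/9.86 = 11.7089.
At M' = 1377: y* = 38.8641. Change: 38.8641 − 11.7089 = 27.1552.

Δy* = 27.1552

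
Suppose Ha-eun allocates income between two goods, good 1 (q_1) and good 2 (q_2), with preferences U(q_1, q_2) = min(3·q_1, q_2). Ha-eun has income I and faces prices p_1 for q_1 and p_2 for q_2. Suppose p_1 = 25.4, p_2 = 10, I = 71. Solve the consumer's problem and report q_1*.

Leontief preferences: the optimum is at the kink where q_1/1 = q_2/3, i.e. q_2 = 3·q_1.
Budget: p_1·q_1 + p_2·3·q_1 = I, so (p_1 + 3·p_2)·q_1 = I.
Demand: q_1*(p_1,p_2,I) = I/(p_1 + 3·p_2), q_2* = 3·I/(p_1 + 3·p_2).
Here 25.4 + 3·10 = 55.4, giving q_1* = 1.2816.

q_1* = 1.2816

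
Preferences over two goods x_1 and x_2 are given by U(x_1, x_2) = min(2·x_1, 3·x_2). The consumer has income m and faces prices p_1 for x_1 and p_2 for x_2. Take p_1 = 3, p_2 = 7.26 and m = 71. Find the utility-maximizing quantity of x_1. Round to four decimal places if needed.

Here 3·3 + 2·7.26 = 23.52, giving x_1* = 9.0561.

x_1* = 9.0561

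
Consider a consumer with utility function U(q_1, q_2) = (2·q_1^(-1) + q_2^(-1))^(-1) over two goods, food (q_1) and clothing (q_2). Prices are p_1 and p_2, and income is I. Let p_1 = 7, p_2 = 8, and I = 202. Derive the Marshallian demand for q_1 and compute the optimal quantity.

q_1* = 16.4341

From the CES first-order condition, 2·(q_2/q_1)^(2) = p_1/p_2.
Solve for the ratio: q_2/q_1 = [(1/2)·p_1/p_2]^(0.5).
With the ratio pinned down, the budget gives q_1* = I/(p_1 + p_2·(q_2/q_1)) and q_2* = (q_2/q_1)·q_1*.
Numerically q_2/q_1 = 0.661438, so q_1* = 202/(7 + 8·0.661438) = 16.4341.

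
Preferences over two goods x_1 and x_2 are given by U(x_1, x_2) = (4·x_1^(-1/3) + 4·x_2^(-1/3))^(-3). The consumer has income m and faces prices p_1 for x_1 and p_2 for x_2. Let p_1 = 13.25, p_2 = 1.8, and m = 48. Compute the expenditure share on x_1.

share on x_1 = 0.6222

From the CES first-order condition, (x_2/x_1)^(4/3) = p_1/p_2.
Solve for the ratio: x_2/x_1 = [p_1/p_2]^(0.75).
Substitute x_2 = (x_2/x_1)·x_1 into the budget: x_1* = m/(p_1 + p_2·(x_2/x_1)).
Numerically x_2/x_1 = 4.468971, so x_1* = 48/(13.25 + 1.8·4.468971) = 2.2541 and x_2* = 4.468971·2.2541 = 10.0737.
Expenditure on x_1: 13.25·2.2541 = 29.8674; share = 0.6222.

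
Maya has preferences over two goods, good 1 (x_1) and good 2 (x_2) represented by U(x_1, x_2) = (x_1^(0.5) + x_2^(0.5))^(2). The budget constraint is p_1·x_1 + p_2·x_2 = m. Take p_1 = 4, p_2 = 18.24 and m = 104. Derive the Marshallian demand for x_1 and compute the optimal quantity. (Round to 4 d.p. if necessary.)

MRS = MU_x_1/MU_x_2 = (x_2/x_1)^(0.5). Set equal to p_1/p_2.
Solve for the ratio: x_2/x_1 = [p_1/p_2]^(2).
Substitute x_2 = (x_2/x_1)·x_1 into the budget: x_1* = m/(p_1 + p_2·(x_2/x_1)).
Numerically x_2/x_1 = 0.048092, so x_1* = 104/(4 + 18.24·0.048092) = 21.3237.

x_1* = 21.3237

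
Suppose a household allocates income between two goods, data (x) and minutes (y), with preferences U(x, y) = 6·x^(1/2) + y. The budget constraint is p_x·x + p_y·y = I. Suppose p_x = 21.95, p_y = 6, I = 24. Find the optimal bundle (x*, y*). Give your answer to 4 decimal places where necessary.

x* = 0.6725, y* = 1.5399

Thus x* = (3·p_y/p_x)² — independent of I — with the rest of income spent on y.
Plugging in: x* = (3·6/21.95)² = 0.6725, y* = 1.5399.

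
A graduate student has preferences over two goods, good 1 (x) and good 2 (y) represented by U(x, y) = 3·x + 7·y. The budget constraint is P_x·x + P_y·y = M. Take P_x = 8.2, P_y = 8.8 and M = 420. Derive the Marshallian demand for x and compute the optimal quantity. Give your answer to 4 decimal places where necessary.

x* = 0

Linear utility — the consumer picks whichever good has higher MU/price: 3/8.2 = 0.3659 vs 7/8.8 = 0.7955.
y gives more utility per dollar, so spend all income on y: y* = M/P_y, x* = 0.
Numerically: x* = 0, y* = 47.7273.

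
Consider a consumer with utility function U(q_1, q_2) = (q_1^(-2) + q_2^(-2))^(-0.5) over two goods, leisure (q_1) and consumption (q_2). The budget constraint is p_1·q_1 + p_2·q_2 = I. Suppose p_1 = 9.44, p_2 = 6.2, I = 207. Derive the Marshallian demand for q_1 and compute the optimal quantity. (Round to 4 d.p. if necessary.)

MU_q_1 ∝ q_1^(-3), MU_q_2 ∝ q_2^(-3), so MRS = (q_2/q_1)^(3) = p_1/p_2.
Solve for the ratio: q_2/q_1 = [p_1/p_2]^(1/3).
With the ratio pinned down, the budget gives q_1* = I/(p_1 + p_2·(q_2/q_1)) and q_2* = (q_2/q_1)·q_1*.
Numerically q_2/q_1 = 1.15043, so q_1* = 207/(9.44 + 6.2·1.15043) = 12.4904.

q_1* = 12.4904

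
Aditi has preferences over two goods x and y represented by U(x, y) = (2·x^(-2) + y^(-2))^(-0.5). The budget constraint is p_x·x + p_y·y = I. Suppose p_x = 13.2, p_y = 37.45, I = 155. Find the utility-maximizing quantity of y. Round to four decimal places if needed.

From the CES first-order condition, 2·(y/x)^(3) = p_x/p_y.
Hence y/x = ((1/2)·p_x/p_y)^(1/(3)), i.e. raised to the 1/3 power.
With the ratio pinned down, the budget gives x* = I/(p_x + p_y·(y/x)) and y* = (y/x)·x*.
Numerically y/x = 0.560657, so x* = 155/(13.2 + 37.45·0.560657) = 4.5326 and y* = 0.560657·4.5326 = 2.5412.

y* = 2.5412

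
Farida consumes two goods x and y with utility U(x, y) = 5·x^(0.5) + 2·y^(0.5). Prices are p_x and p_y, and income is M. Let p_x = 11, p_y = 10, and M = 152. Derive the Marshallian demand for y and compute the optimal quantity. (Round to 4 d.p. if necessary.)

MU_x ∝ 5·x^(-0.5), MU_y ∝ 2·y^(-0.5), so MRS = (5/2)·(y/x)^(0.5) = p_x/p_y.
Hence y/x = ((2/5)·p_x/p_y)^(1/(0.5)), i.e. raised to the 2 power.
With the ratio pinned down, the budget gives x* = M/(p_x + p_y·(y/x)) and y* = (y/x)·x*.
Numerically y/x = 0.1936, so x* = 152/(11 + 10·0.1936) = 11.7502 and y* = 0.1936·11.7502 = 2.2748.

y* = 2.2748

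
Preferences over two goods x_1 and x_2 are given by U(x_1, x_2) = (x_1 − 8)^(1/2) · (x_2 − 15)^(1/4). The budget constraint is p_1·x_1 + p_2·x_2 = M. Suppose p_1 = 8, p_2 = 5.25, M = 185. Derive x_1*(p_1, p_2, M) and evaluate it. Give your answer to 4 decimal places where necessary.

x_1* = 11.5208

MRS = 2·(x_2−15)/(x_1−8). Tangency with p_1/p_2 gives x_2−15 = (1/2)·(p_1/p_2)·(x_1−8).
After buying the subsistence bundle (8, 15), a share 2/3 of the remaining income goes to x_1: x_1* = 8 + 2/3·(M − 8p_1 − 15p_2)/p_1.
Discretionary income = 185 − 8·8 − 15·5.25 = 42.25; x_1* = 8 + 2/3·42.25/8 = 11.5208.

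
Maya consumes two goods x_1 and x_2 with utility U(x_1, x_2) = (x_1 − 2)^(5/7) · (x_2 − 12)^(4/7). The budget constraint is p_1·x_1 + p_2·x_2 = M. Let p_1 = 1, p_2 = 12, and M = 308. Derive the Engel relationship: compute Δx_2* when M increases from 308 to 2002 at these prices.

This is Cobb-Douglas in (x_1−2, x_2−12): tangency gives 5/7·p_2·(x_2−12) = 4/7·p_1·(x_1−2).
Substituting into the budget: x_1* = 2 + 5/9·(M − 2·p_1 − 12·p_2)/p_1, and x_2* = 12 + 4/9·(…)/p_2.
Discretionary income = 308 − 2·1 − 12·12 = 162; x_2* = 12 + 4/9·162/12 = 18.
At M' = 2002: x_2* = 80.7407. Change: 80.7407 − 18 = 62.7407.

Δx_2* = 62.7407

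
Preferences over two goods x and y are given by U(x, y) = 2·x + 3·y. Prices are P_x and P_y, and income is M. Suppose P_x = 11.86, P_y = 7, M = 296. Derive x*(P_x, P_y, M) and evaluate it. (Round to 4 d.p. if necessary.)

x* = 0

y gives more utility per dollar, so spend all income on y: y* = M/P_y, x* = 0.
Numerically: x* = 0, y* = 42.2857.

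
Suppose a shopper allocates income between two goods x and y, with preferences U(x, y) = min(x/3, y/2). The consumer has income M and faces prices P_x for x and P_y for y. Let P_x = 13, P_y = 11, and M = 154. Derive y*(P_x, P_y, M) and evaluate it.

y* = 5.0492

Demand: x*(P_x,P_y,M) = 3·M/(3·P_x + 2·P_y), y* = 2·M/(3·P_x + 2·P_y).
Here 3·13 + 2·11 = 61, giving y* = 5.0492.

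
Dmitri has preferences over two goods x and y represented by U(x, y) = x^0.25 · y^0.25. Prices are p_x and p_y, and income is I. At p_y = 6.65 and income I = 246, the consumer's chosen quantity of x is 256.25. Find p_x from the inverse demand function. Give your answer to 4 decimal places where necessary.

p_x = 0.48

MU_x/MU_y = (0.25·y)/(0.25·x); tangency sets this equal to p_x/p_y.
So 0.25·p_y·y = 0.25·p_x·x; combined with the budget, a share 0.5 of income goes to x.
Demand: x*(p_x,p_y,I) = 0.5·I/p_x and y* = 0.5·I/p_y.
Set x* = 256.25 in the demand function and solve for p_x: p_x = 0.48.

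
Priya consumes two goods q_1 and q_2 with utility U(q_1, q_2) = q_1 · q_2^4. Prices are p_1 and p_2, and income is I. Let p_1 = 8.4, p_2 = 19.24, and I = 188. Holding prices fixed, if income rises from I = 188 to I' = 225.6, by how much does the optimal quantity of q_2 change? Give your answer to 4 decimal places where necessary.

Δq_2* = 1.5634

MU_q_1/MU_q_2 = (q_2)/(4·q_1); tangency sets this equal to p_1/p_2.
So p_2·q_2 = 4·p_1·q_1; combined with the budget, a share 0.2 of income goes to q_1.
Demand: q_1*(p_1,p_2,I) = 0.2·I/p_1 and q_2* = 0.8·I/p_2.
At p_1=8.4, p_2=19.24, I=188: q_2* = 0.8·188/19.24 = 7.817.
At I' = 225.6: q_2* = 9.3805. Change: 9.3805 − 7.817 = 1.5634.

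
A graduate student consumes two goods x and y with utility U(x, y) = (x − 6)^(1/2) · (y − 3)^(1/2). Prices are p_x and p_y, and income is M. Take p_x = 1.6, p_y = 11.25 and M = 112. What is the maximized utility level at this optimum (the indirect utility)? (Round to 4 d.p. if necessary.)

Let x' = x−6, y' = y−3. MRS = y'/x' = p_x/p_y.
After buying the subsistence bundle (6, 3), a share 0.5 of the remaining income goes to x: x* = 6 + 0.5·(M − 6p_x − 3p_y)/p_x.
Discretionary income = 112 − 6·1.6 − 3·11.25 = 68.65; x* = 6 + 0.5·68.65/1.6 = 27.4531; y* = 3 + 0.5·68.65/11.25 = 6.0511.
Utility at the optimum: U(27.4531, 6.0511) = 8.0905.

V = 8.0905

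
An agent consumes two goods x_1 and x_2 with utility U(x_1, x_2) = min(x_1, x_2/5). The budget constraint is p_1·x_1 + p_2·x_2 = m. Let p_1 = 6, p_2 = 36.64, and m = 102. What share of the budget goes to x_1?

share on x_1 = 0.0317

Demand: x_1*(p_1,p_2,m) = m/(p_1 + 5·p_2), x_2* = 5·m/(p_1 + 5·p_2).
Here 6 + 5·36.64 = 189.2, giving x_1* = 0.5391 and x_2* = 2.6956.
Expenditure on x_1: 6·0.5391 = 3.2347; share = 0.0317.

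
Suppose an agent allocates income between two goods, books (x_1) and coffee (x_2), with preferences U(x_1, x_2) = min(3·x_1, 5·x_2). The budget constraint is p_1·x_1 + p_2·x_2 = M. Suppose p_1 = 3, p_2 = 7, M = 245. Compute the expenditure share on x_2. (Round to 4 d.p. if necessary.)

share on x_2 = 0.5833

With perfect complements, no substitution: consume in ratio x_1:x_2 = 5:3.
Budget: p_1·x_1 + p_2·(3/5)·x_1 = M, so (5·p_1 + 3·p_2)·x_1 = 5·M.
Demand: x_1*(p_1,p_2,M) = 5·M/(5·p_1 + 3·p_2), x_2* = 3·M/(5·p_1 + 3·p_2).
Here 5·3 + 3·7 = 36, giving x_1* = 34.0278 and x_2* = 20.4167.
Expenditure on x_2: 7·20.4167 = 142.9167; share = 0.5833.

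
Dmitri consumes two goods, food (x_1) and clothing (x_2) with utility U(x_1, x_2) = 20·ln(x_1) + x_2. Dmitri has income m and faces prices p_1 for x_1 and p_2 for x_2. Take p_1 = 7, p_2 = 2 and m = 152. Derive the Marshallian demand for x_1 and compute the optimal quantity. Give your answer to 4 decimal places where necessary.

x_1* = 5.7143

So x_1*(p_1,p_2) = 20·p_2/p_1, independent of income; and x_2* = (m − 20·p_2)/p_2.
At the given prices: x_1* = 20·2/7 = 5.7143.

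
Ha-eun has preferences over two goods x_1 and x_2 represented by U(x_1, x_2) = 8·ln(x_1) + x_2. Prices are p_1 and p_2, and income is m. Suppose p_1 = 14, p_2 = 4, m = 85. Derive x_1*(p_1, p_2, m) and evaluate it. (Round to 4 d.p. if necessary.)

At the given prices: x_1* = 8·4/14 = 2.2857.

x_1* = 2.2857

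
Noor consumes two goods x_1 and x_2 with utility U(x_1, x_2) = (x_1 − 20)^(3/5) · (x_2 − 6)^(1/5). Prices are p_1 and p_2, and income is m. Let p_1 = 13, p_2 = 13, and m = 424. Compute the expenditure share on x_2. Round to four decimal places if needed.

This is Cobb-Douglas in (x_1−20, x_2−6): tangency gives 0.6·p_2·(x_2−6) = 0.2·p_1·(x_1−20).
Substituting into the budget: x_1* = 20 + 0.75·(m − 20·p_1 − 6·p_2)/p_1, and x_2* = 6 + 0.25·(…)/p_2.
Discretionary income = 424 − 20·13 − 6·13 = 86; x_1* = 20 + 0.75·86/13 = 24.9615; x_2* = 6 + 0.25·86/13 = 7.6538.
Expenditure on x_2: 13·7.6538 = 99.5; share = 0.2347.

share on x_2 = 0.2347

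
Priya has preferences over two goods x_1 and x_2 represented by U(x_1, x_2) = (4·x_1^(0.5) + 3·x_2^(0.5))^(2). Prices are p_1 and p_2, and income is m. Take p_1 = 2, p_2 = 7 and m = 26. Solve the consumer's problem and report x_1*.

x_1* = 11.2

MU_x_1 ∝ 4·x_1^(-0.5), MU_x_2 ∝ 3·x_2^(-0.5), so MRS = (4/3)·(x_2/x_1)^(0.5) = p_1/p_2.
Solve for the ratio: x_2/x_1 = [(3/4)·p_1/p_2]^(2).
With the ratio pinned down, the budget gives x_1* = m/(p_1 + p_2·(x_2/x_1)) and x_2* = (x_2/x_1)·x_1*.
Numerically x_2/x_1 = 0.045918, so x_1* = 26/(2 + 7·0.045918) = 11.2.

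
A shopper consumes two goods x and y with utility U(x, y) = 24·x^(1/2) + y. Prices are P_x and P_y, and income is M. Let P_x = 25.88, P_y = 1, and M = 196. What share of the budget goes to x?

share on x = 0.0284

Solve: √x = 12·P_y/P_x, so x*(P_x,P_y) = (12·P_y/P_x)², and y* = (M − P_x·x*)/P_y.
Plugging in: x* = (12·1/25.88)² = 0.215, y* = 190.4359.
Expenditure on x: 25.88·0.215 = 5.5641; share = 0.0284.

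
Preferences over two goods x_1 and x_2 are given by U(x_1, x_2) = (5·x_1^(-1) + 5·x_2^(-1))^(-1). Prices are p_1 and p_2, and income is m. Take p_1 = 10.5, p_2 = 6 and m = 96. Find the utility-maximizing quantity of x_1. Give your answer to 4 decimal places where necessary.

x_1* = 5.2068

MU_x_1 ∝ 5·x_1^(-2), MU_x_2 ∝ 5·x_2^(-2), so MRS = (x_2/x_1)^(2) = p_1/p_2.
Solve for the ratio: x_2/x_1 = [p_1/p_2]^(0.5).
With the ratio pinned down, the budget gives x_1* = m/(p_1 + p_2·(x_2/x_1)) and x_2* = (x_2/x_1)·x_1*.
Numerically x_2/x_1 = 1.322876, so x_1* = 96/(10.5 + 6·1.322876) = 5.2068.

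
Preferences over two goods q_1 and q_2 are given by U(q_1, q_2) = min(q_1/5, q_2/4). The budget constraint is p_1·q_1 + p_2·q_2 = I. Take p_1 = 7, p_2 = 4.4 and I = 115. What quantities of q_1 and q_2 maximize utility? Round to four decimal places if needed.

q_1* = 10.9316, q_2* = 8.7452

With perfect complements, no substitution: consume in ratio q_1:q_2 = 5:4.
Budget: p_1·q_1 + p_2·(4/5)·q_1 = I, so (5·p_1 + 4·p_2)·q_1 = 5·I.
Demand: q_1*(p_1,p_2,I) = 5·I/(5·p_1 + 4·p_2), q_2* = 4·I/(5·p_1 + 4·p_2).
Here 5·7 + 4·4.4 = 52.6, giving q_1* = 10.9316 and q_2* = 8.7452.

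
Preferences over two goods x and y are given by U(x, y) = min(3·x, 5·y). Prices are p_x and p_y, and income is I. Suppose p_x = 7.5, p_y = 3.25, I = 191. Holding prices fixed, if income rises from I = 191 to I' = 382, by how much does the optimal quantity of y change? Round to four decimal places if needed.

Demand: x*(p_x,p_y,I) = 5·I/(5·p_x + 3·p_y), y* = 3·I/(5·p_x + 3·p_y).
Here 5·7.5 + 3·3.25 = 47.25, giving y* = 12.127.
At I' = 382: y* = 24.254. Change: 24.254 − 12.127 = 12.127.

Δy* = 12.127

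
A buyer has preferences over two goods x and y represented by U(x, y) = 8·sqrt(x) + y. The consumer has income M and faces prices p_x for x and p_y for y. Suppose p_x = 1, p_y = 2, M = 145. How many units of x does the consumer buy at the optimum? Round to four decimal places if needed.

Plugging in: x* = (4·2/1)² = 64.

x* = 64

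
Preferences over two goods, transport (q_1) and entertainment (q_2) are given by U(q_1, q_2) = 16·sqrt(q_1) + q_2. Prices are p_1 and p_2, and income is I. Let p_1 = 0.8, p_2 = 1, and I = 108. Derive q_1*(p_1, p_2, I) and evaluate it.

Set MRS = p_1/p_2: 8·q_1^(−1/2) = p_1/p_2.
Thus q_1* = (8·p_2/p_1)² — independent of I — with the rest of income spent on q_2.
Plugging in: q_1* = (8·1/0.8)² = 100.

q_1* = 100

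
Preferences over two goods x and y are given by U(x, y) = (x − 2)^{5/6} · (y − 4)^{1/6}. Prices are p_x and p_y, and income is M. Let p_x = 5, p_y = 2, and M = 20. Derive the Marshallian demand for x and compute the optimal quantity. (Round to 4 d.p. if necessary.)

MRS = 5·(y−4)/(x−2). Tangency with p_x/p_y gives y−4 = (1/5)·(p_x/p_y)·(x−2).
After buying the subsistence bundle (2, 4), a share 5/6 of the remaining income goes to x: x* = 2 + 5/6·(M − 2p_x − 4p_y)/p_x.
Discretionary income = 20 − 2·5 − 4·2 = 2; x* = 2 + 5/6·2/5 = 2.3333.

x* = 2.3333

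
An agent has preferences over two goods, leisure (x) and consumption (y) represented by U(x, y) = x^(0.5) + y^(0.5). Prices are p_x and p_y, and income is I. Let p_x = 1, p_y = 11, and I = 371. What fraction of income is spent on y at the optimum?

MU_x ∝ x^(-0.5), MU_y ∝ y^(-0.5), so MRS = (y/x)^(0.5) = p_x/p_y.
Hence y/x = (p_x/p_y)^(1/(0.5)), i.e. raised to the 2 power.
Substitute y = (y/x)·x into the budget: x* = I/(p_x + p_y·(y/x)).
Numerically y/x = 0.008264, so x* = 371/(1 + 11·0.008264) = 340.0833 and y* = 0.008264·340.0833 = 2.8106.
Expenditure on y: 11·2.8106 = 30.9167; share = 0.0833.

share on y = 0.0833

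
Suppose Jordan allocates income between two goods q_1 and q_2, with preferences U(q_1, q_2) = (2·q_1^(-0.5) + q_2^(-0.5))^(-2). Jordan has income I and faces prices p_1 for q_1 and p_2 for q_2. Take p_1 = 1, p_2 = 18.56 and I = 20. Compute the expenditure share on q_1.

From the CES first-order condition, 2·(q_2/q_1)^(1.5) = p_1/p_2.
Hence q_2/q_1 = ((1/2)·p_1/p_2)^(1/(1.5)), i.e. raised to the 2/3 power.
With the ratio pinned down, the budget gives q_1* = I/(p_1 + p_2·(q_2/q_1)) and q_2* = (q_2/q_1)·q_1*.
Numerically q_2/q_1 = 0.089866, so q_1* = 20/(1 + 18.56·0.089866) = 7.4965 and q_2* = 0.089866·7.4965 = 0.6737.
Expenditure on q_1: 1·7.4965 = 7.4965; share = 0.3748.

share on q_1 = 0.3748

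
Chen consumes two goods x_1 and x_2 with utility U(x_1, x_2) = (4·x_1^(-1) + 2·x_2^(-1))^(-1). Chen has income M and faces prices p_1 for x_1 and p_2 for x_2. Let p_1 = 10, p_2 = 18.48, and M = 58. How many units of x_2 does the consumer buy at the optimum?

x_2* = 1.5383

From the CES first-order condition, 2·(x_2/x_1)^(2) = p_1/p_2.
Hence x_2/x_1 = ((1/2)·p_1/p_2)^(1/(2)), i.e. raised to the 0.5 power.
With the ratio pinned down, the budget gives x_1* = M/(p_1 + p_2·(x_2/x_1)) and x_2* = (x_2/x_1)·x_1*.
Numerically x_2/x_1 = 0.520156, so x_1* = 58/(10 + 18.48·0.520156) = 2.9573 and x_2* = 0.520156·2.9573 = 1.5383.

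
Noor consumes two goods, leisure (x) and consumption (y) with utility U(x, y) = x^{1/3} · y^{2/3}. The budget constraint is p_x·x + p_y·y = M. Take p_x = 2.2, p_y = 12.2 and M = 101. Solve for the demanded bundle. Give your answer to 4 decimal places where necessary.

x* = 15.303, y* = 5.5191

The MRS is (1/2)·y/x. Set MRS = p_x/p_y.
So 1/3·p_y·y = 2/3·p_x·x; combined with the budget, a share 1/3 of income goes to x.
Demand: x*(p_x,p_y,M) = 1/3·M/p_x and y* = 2/3·M/p_y.
At p_x=2.2, p_y=12.2, M=101: x* = 1/3·101/2.2 = 15.303, y* = 5.5191.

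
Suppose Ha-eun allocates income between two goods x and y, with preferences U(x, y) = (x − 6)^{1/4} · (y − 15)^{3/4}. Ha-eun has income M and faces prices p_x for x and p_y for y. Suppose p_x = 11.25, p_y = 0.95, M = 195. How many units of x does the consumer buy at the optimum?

MRS = (1/3)·(y−15)/(x−6). Tangency with p_x/p_y gives y−15 = 3·(p_x/p_y)·(x−6).
Substituting into the budget: x* = 6 + 0.25·(M − 6·p_x − 15·p_y)/p_x, and y* = 15 + 0.75·(…)/p_y.
Discretionary income = 195 − 6·11.25 − 15·0.95 = 113.25; x* = 6 + 0.25·113.25/11.25 = 8.5167.

x* = 8.5167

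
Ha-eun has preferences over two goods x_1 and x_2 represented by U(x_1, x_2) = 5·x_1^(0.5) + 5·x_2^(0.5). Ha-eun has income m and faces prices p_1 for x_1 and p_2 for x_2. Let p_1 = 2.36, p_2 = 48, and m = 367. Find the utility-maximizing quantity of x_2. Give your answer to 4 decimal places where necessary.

x_2* = 0.3583

From the CES first-order condition, (x_2/x_1)^(0.5) = p_1/p_2.
Hence x_2/x_1 = (p_1/p_2)^(1/(0.5)), i.e. raised to the 2 power.
Substitute x_2 = (x_2/x_1)·x_1 into the budget: x_1* = m/(p_1 + p_2·(x_2/x_1)).
Numerically x_2/x_1 = 0.002417, so x_1* = 367/(2.36 + 48·0.002417) = 148.2209 and x_2* = 0.002417·148.2209 = 0.3583.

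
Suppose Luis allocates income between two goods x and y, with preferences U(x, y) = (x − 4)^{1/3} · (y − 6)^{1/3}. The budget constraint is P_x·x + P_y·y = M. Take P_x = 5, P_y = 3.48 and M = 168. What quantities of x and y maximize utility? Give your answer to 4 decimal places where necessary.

MRS = (y−6)/(x−4). Tangency with P_x/P_y gives y−6 = (P_x/P_y)·(x−4).
Substituting into the budget: x* = 4 + 0.5·(M − 4·P_x − 6·P_y)/P_x, and y* = 6 + 0.5·(…)/P_y.
Discretionary income = 168 − 4·5 − 6·3.48 = 127.12; x* = 4 + 0.5·127.12/5 = 16.712; y* = 6 + 0.5·127.12/3.48 = 24.2644.

x* = 16.712, y* = 24.2644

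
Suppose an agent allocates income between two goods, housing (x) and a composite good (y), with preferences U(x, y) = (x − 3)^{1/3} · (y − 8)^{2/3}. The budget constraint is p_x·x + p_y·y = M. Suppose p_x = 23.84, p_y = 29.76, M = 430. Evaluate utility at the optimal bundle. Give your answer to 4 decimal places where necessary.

V = 2.305

MRS = (1/2)·(y−8)/(x−3). Tangency with p_x/p_y gives y−8 = 2·(p_x/p_y)·(x−3).
After buying the subsistence bundle (3, 8), a share 1/3 of the remaining income goes to x: x* = 3 + 1/3·(M − 3p_x − 8p_y)/p_x.
Discretionary income = 430 − 3·23.84 − 8·29.76 = 120.4; x* = 3 + 1/3·120.4/23.84 = 4.6834; y* = 8 + 2/3·120.4/29.76 = 10.6971.
Utility at the optimum: U(4.6834, 10.6971) = 2.305.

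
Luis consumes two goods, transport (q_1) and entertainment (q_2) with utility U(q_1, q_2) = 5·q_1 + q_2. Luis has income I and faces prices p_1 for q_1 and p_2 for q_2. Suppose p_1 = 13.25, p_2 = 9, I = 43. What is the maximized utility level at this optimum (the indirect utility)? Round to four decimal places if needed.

V = 16.2264

Perfect substitutes: compare marginal utility per dollar. 5/p_1 vs 1/p_2 → 0.3774 vs 0.1111.
q_1 gives more utility per dollar, so spend all income on q_1: q_1* = I/p_1, q_2* = 0.
Numerically: q_1* = 3.2453, q_2* = 0.
Utility at the optimum: U(3.2453, 0) = 16.2264.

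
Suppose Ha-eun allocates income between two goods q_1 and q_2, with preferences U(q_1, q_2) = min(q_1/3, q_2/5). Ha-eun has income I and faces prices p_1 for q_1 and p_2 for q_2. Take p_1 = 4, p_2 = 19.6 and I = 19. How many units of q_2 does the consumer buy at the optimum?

q_2* = 0.8636

Leontief preferences: the optimum is at the kink where q_1/3 = q_2/5, i.e. q_2 = (5/3)·q_1.
Budget: p_1·q_1 + p_2·(5/3)·q_1 = I, so (3·p_1 + 5·p_2)·q_1 = 3·I.
Demand: q_1*(p_1,p_2,I) = 3·I/(3·p_1 + 5·p_2), q_2* = 5·I/(3·p_1 + 5·p_2).
Here 3·4 + 5·19.6 = 110, giving q_2* = 0.8636.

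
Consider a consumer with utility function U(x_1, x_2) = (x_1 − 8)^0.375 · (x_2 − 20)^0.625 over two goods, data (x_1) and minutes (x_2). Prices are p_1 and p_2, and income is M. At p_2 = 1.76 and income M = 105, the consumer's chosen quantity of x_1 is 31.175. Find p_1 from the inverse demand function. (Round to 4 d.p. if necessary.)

MRS = (3/5)·(x_2−20)/(x_1−8). Tangency with p_1/p_2 gives x_2−20 = (5/3)·(p_1/p_2)·(x_1−8).
After buying the subsistence bundle (8, 20), a share 0.375 of the remaining income goes to x_1: x_1* = 8 + 0.375·(M − 8p_1 − 20p_2)/p_1.
Set x_1* = 31.175 in the demand function and solve for p_1: p_1 = 1.

p_1 = 1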